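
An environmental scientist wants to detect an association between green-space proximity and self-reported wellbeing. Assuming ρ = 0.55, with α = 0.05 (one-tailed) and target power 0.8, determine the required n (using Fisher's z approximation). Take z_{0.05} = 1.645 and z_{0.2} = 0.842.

Fisher's z: C = ½·ln((1+r)/(1−r)) = ½·ln(3.4444) = 0.6184.
n = ((z_{α} + z_β)/C)² + 3.
(1.645 + 0.842) / 0.6184 = 2.487 / 0.6184 = 4.022.
n = 4.022² + 3 = 16.17 + 3 = 19.2.
Round up.

n = 20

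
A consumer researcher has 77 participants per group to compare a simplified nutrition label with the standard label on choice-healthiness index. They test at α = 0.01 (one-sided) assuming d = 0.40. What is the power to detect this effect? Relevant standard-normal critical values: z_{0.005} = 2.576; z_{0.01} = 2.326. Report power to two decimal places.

For two equal groups, power = Φ(d·√(n/2) − z_{α}).
d·√(n/2) = 0.40 × √(77/2) = 0.40 × 6.205 = 2.482.
z_β = 2.482 − 2.326 = 0.156.
Power = Φ(0.156) = 0.562.

power ≈ 0.56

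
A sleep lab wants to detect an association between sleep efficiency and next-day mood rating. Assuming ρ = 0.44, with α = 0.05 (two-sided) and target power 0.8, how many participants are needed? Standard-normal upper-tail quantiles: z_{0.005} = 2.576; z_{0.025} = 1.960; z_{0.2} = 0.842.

Fisher's z: C = ½·ln((1+r)/(1−r)) = ½·ln(2.5714) = 0.4722.
n = ((z_{α/2} + z_β)/C)² + 3.
(1.960 + 0.842) / 0.4722 = 2.802 / 0.4722 = 5.934.
n = 5.934² + 3 = 35.21 + 3 = 38.2.
Round up.

n = 39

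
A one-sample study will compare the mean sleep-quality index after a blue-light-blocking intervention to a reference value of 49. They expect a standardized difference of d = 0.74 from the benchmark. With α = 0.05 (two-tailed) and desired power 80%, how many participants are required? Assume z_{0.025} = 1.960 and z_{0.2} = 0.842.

For a one-sample test: n = ((z_{α/2} + z_β) / d)².
z_{α/2} + z_β = 1.960 + 0.842 = 2.802.
n = (2.802 / 0.74)² = 3.786² = 14.34.
Round up.

n = 15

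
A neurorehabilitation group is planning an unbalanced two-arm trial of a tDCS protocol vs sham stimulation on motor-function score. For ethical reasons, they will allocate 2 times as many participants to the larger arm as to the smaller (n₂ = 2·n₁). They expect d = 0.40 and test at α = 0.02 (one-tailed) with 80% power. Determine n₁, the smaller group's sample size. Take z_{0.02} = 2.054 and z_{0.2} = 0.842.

n₁ = 79

With allocation ratio k = n₂/n₁ = 2, Var(x̄₁−x̄₂) = σ²(1/n₁ + 1/(k·n₁)) = σ²·(k+1)/(k·n₁).
So n₁ = (1 + 1/k)·((z_{α} + z_β)/d)² = 1.500 × (2.896/0.40)².
n₁ = 1.500 × 52.42 = 78.6.
Round up: n₁ = 79, giving n₂ = 2 × 79 = 158.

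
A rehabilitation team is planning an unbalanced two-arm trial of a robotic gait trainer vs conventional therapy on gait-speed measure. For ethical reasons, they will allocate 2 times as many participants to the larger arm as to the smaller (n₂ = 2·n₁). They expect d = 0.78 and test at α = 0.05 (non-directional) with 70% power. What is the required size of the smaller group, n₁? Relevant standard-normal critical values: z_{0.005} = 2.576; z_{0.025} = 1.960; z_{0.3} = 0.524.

With allocation ratio k = n₂/n₁ = 2, Var(x̄₁−x̄₂) = σ²(1/n₁ + 1/(k·n₁)) = σ²·(k+1)/(k·n₁).
So n₁ = (1 + 1/k)·((z_{α/2} + z_β)/d)² = 1.500 × (2.484/0.78)².
n₁ = 1.500 × 10.14 = 15.2.
Round up: n₁ = 16, giving n₂ = 2 × 16 = 32.

n₁ = 16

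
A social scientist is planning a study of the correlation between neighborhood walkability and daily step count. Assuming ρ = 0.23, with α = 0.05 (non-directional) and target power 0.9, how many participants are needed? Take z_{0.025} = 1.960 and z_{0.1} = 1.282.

n = 195

Fisher's z: C = ½·ln((1+r)/(1−r)) = ½·ln(1.5974) = 0.2342.
n = ((z_{α/2} + z_β)/C)² + 3.
(1.960 + 1.282) / 0.2342 = 3.242 / 0.2342 = 13.843.
n = 13.843² + 3 = 191.63 + 3 = 194.6.
Round up.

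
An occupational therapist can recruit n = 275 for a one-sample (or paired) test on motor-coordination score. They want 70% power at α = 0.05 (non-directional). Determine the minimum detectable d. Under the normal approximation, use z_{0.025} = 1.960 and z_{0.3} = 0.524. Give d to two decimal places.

d_min ≈ 0.15

For a single sample (or paired design) of n = 275: d_min = (z_{α/2} + z_β)/√n.
z-sum = 1.960 + 0.524 = 2.484.
d_min = 2.484 / √275 = 2.484 / 16.583 = 0.150.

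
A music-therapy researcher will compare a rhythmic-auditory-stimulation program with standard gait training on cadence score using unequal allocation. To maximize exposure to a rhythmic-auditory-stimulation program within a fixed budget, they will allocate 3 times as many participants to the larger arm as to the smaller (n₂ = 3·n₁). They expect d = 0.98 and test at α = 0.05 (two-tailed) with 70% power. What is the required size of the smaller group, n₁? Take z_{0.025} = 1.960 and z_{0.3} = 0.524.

n₁ = 9

With allocation ratio k = n₂/n₁ = 3, Var(x̄₁−x̄₂) = σ²(1/n₁ + 1/(k·n₁)) = σ²·(k+1)/(k·n₁).
So n₁ = (1 + 1/k)·((z_{α/2} + z_β)/d)² = 1.333 × (2.484/0.98)².
n₁ = 1.333 × 6.42 = 8.6.
Round up: n₁ = 9, giving n₂ = 3 × 9 = 27.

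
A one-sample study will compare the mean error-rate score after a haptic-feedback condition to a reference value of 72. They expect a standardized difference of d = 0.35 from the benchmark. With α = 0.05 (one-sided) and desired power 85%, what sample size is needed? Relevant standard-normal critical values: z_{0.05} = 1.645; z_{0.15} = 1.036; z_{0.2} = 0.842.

n = 59

For a one-sample test: n = ((z_{α} + z_β) / d)².
z_{α} + z_β = 1.645 + 1.036 = 2.681.
n = (2.681 / 0.35)² = 7.660² = 58.68.
Round up.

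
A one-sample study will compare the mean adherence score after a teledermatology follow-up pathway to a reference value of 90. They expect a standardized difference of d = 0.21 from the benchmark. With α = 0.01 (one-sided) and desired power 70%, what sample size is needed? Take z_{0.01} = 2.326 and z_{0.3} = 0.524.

For a one-sample test: n = ((z_{α} + z_β) / d)².
z_{α} + z_β = 2.326 + 0.524 = 2.850.
n = (2.850 / 0.21)² = 13.571² = 184.18.
Round up.

n = 185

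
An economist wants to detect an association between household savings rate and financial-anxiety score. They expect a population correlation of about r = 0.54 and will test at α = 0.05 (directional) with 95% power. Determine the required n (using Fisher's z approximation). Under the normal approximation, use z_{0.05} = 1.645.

Fisher's z: C = ½·ln((1+r)/(1−r)) = ½·ln(3.3478) = 0.6042.
n = ((z_{α} + z_β)/C)² + 3.
(1.645 + 1.645) / 0.6042 = 3.290 / 0.6042 = 5.445.
n = 5.445² + 3 = 29.65 + 3 = 32.7.
Round up.

n = 33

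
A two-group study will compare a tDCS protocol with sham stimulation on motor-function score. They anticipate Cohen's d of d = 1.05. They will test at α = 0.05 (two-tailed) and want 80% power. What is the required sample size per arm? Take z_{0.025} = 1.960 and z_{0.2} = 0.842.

n = 15 per group

For two independent groups with equal n: n = 2·((z_{α/2} + z_β) / d)².
z_{α/2} + z_β = 1.960 + 0.842 = 2.802.
n = 2 × (2.802 / 1.05)² = 2 × 2.669² = 2 × 7.12 = 14.2.
Round up to the next whole participant.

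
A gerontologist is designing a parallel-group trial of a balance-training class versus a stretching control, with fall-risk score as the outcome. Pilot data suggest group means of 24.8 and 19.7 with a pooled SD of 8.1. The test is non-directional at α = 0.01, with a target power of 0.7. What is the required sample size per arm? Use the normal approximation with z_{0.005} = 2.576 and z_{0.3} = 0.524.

n = 49 per group

Cohen's d = |M₁ − M₂| / SD_pooled = |24.8 − 19.7| / 8.1 = 5.1 / 8.1 = 0.630.
For two independent groups with equal n: n = 2·((z_{α/2} + z_β) / d)².
z_{α/2} + z_β = 2.576 + 0.524 = 3.100.
n = 2 × (3.100 / 0.630)² = 2 × 4.921² = 2 × 24.21 = 48.4.
Round up to the next whole participant.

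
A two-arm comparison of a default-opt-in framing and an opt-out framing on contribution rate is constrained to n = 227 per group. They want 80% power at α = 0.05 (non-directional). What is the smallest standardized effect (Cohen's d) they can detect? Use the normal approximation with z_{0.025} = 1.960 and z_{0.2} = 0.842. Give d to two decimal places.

For two independent groups of n = 227 each: d_min = (z_{α/2} + z_β)·√(2/n).
z-sum = 1.960 + 0.842 = 2.802.
d_min = 2.802 × √(2/227) = 2.802 × 0.0939 = 0.263.

d_min ≈ 0.26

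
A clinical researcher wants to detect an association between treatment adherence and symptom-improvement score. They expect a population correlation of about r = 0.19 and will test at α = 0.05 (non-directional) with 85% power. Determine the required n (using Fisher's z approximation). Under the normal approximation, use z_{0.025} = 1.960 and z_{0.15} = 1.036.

n = 246

Fisher's z: C = ½·ln((1+r)/(1−r)) = ½·ln(1.4691) = 0.1923.
n = ((z_{α/2} + z_β)/C)² + 3.
(1.960 + 1.036) / 0.1923 = 2.996 / 0.1923 = 15.580.
n = 15.580² + 3 = 242.73 + 3 = 245.7.
Round up.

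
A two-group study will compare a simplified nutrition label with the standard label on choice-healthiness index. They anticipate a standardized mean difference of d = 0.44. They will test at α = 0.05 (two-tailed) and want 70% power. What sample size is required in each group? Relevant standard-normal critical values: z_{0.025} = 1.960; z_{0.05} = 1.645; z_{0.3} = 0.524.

For two independent groups with equal n: n = 2·((z_{α/2} + z_β) / d)².
z_{α/2} + z_β = 1.960 + 0.524 = 2.484.
n = 2 × (2.484 / 0.44)² = 2 × 5.645² = 2 × 31.87 = 63.7.
Round up to the next whole participant.

n = 64 per group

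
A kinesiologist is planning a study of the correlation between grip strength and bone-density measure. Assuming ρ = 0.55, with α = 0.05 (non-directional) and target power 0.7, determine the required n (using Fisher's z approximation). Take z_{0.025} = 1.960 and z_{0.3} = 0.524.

n = 20

Fisher's z: C = ½·ln((1+r)/(1−r)) = ½·ln(3.4444) = 0.6184.
n = ((z_{α/2} + z_β)/C)² + 3.
(1.960 + 0.524) / 0.6184 = 2.484 / 0.6184 = 4.017.
n = 4.017² + 3 = 16.13 + 3 = 19.1.
Round up.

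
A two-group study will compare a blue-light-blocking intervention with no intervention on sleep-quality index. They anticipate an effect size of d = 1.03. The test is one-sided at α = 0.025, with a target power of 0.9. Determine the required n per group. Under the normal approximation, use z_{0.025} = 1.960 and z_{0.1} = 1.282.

For two independent groups with equal n: n = 2·((z_{α} + z_β) / d)².
z_{α} + z_β = 1.960 + 1.282 = 3.242.
n = 2 × (3.242 / 1.03)² = 2 × 3.148² = 2 × 9.91 = 19.8.
Round up to the next whole participant.

n = 20 per group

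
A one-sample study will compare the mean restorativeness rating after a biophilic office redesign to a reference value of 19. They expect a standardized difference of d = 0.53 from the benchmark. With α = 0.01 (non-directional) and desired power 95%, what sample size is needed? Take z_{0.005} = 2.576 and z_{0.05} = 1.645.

n = 64

For a one-sample test: n = ((z_{α/2} + z_β) / d)².
z_{α/2} + z_β = 2.576 + 1.645 = 4.221.
n = (4.221 / 0.53)² = 7.964² = 63.43.
Round up.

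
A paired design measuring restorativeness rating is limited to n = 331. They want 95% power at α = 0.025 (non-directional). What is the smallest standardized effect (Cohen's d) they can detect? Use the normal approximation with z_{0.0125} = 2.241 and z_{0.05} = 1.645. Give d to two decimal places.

For a single sample (or paired design) of n = 331: d_min = (z_{α/2} + z_β)/√n.
z-sum = 2.241 + 1.645 = 3.886.
d_min = 3.886 / √331 = 3.886 / 18.193 = 0.214.

d_min ≈ 0.21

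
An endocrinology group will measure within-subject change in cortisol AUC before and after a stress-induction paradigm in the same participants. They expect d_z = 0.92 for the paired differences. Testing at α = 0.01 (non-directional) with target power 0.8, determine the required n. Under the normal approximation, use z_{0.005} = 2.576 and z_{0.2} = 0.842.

For a paired (one-sample on differences) test: n = ((z_{α/2} + z_β) / d)².
z_{α/2} + z_β = 2.576 + 0.842 = 3.418.
n = (3.418 / 0.92)² = 3.715² = 13.80.
Round up.

n = 14 pairs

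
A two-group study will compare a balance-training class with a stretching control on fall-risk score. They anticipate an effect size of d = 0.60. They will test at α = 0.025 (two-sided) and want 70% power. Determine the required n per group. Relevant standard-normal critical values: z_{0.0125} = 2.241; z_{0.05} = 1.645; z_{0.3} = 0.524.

For two independent groups with equal n: n = 2·((z_{α/2} + z_β) / d)².
z_{α/2} + z_β = 2.241 + 0.524 = 2.765.
n = 2 × (2.765 / 0.60)² = 2 × 4.608² = 2 × 21.24 = 42.5.
Round up to the next whole participant.

n = 43 per group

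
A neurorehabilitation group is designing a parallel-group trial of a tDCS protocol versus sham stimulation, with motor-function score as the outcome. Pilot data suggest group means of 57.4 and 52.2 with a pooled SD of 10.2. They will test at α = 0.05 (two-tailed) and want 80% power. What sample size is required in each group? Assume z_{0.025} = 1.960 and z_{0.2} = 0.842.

Cohen's d = |M₁ − M₂| / SD_pooled = |57.4 − 52.2| / 10.2 = 5.2 / 10.2 = 0.510.
For two independent groups with equal n: n = 2·((z_{α/2} + z_β) / d)².
z_{α/2} + z_β = 1.960 + 0.842 = 2.802.
n = 2 × (2.802 / 0.510)² = 2 × 5.494² = 2 × 30.19 = 60.4.
Round up to the next whole participant.

n = 61 per group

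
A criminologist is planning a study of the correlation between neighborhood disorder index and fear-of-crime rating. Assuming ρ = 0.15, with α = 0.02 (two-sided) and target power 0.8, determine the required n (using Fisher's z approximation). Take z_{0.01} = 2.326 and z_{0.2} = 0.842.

n = 443

Fisher's z: C = ½·ln((1+r)/(1−r)) = ½·ln(1.3529) = 0.1511.
n = ((z_{α/2} + z_β)/C)² + 3.
(2.326 + 0.842) / 0.1511 = 3.168 / 0.1511 = 20.966.
n = 20.966² + 3 = 439.58 + 3 = 442.6.
Round up.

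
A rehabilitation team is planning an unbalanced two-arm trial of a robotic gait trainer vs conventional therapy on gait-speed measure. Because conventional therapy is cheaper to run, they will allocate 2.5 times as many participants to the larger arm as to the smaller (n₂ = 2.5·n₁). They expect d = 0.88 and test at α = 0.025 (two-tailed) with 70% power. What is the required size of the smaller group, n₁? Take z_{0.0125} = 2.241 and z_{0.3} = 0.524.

n₁ = 14

With allocation ratio k = n₂/n₁ = 2.5, Var(x̄₁−x̄₂) = σ²(1/n₁ + 1/(k·n₁)) = σ²·(k+1)/(k·n₁).
So n₁ = (1 + 1/k)·((z_{α/2} + z_β)/d)² = 1.400 × (2.765/0.88)².
n₁ = 1.400 × 9.87 = 13.8.
Round up: n₁ = 14, giving n₂ = 2.5 × 14 = 35.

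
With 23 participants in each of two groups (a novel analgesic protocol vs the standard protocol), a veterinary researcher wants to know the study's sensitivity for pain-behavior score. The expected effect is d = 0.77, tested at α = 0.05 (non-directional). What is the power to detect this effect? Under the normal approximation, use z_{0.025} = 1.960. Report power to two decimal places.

power ≈ 0.74

For two equal groups, power = Φ(d·√(n/2) − z_{α/2}).
d·√(n/2) = 0.77 × √(23/2) = 0.77 × 3.391 = 2.611.
z_β = 2.611 − 1.960 = 0.651.
Power = Φ(0.651) = 0.743.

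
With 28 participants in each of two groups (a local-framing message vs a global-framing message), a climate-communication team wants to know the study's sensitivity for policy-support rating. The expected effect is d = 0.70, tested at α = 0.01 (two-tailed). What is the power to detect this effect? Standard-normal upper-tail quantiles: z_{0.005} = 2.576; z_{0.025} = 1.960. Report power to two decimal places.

power ≈ 0.52

For two equal groups, power = Φ(d·√(n/2) − z_{α/2}).
d·√(n/2) = 0.70 × √(28/2) = 0.70 × 3.742 = 2.619.
z_β = 2.619 − 2.576 = 0.043.
Power = Φ(0.043) = 0.517.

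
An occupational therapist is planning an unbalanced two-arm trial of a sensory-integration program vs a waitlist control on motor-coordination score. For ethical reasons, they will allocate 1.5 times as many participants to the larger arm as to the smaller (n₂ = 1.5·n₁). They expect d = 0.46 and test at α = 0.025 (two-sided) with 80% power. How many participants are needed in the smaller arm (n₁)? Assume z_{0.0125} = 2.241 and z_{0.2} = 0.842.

n₁ = 75

With allocation ratio k = n₂/n₁ = 1.5, Var(x̄₁−x̄₂) = σ²(1/n₁ + 1/(k·n₁)) = σ²·(k+1)/(k·n₁).
So n₁ = (1 + 1/k)·((z_{α/2} + z_β)/d)² = 1.667 × (3.083/0.46)².
n₁ = 1.667 × 44.92 = 74.9.
Round up: n₁ = 75, giving n₂ = ⌈1.5 × 75⌉ = ⌈112.5⌉ = 113.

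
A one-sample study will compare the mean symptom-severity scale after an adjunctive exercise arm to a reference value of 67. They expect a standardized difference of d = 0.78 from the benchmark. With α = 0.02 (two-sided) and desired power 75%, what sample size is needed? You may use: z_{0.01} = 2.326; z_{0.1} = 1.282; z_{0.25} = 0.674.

For a one-sample test: n = ((z_{α/2} + z_β) / d)².
z_{α/2} + z_β = 2.326 + 0.674 = 3.000.
n = (3.000 / 0.78)² = 3.846² = 14.79.
Round up.

n = 15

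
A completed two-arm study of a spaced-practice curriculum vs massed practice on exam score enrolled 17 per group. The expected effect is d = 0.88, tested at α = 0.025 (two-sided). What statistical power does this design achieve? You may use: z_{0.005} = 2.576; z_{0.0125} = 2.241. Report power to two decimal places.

power ≈ 0.63

For two equal groups, power = Φ(d·√(n/2) − z_{α/2}).
d·√(n/2) = 0.88 × √(17/2) = 0.88 × 2.915 = 2.566.
z_β = 2.566 − 2.241 = 0.325.
Power = Φ(0.325) = 0.627.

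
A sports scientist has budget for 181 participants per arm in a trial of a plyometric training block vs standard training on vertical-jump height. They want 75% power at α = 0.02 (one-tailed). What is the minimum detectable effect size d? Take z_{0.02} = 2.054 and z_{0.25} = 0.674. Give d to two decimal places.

For two independent groups of n = 181 each: d_min = (z_{α} + z_β)·√(2/n).
z-sum = 2.054 + 0.674 = 2.728.
d_min = 2.728 × √(2/181) = 2.728 × 0.1051 = 0.287.

d_min ≈ 0.29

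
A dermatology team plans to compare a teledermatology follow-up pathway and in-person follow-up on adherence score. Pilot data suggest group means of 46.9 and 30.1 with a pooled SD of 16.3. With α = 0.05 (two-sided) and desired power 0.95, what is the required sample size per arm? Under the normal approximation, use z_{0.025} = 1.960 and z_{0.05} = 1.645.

Cohen's d = |M₁ − M₂| / SD_pooled = |46.9 − 30.1| / 16.3 = 16.8 / 16.3 = 1.031.
For two independent groups with equal n: n = 2·((z_{α/2} + z_β) / d)².
z_{α/2} + z_β = 1.960 + 1.645 = 3.605.
n = 2 × (3.605 / 1.031)² = 2 × 3.497² = 2 × 12.23 = 24.5.
Round up to the next whole participant.

n = 25 per group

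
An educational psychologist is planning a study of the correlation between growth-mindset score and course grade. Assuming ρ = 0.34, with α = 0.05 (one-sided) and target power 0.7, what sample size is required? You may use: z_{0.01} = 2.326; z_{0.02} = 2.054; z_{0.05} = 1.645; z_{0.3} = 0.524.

Fisher's z: C = ½·ln((1+r)/(1−r)) = ½·ln(2.0303) = 0.3541.
n = ((z_{α} + z_β)/C)² + 3.
(1.645 + 0.524) / 0.3541 = 2.169 / 0.3541 = 6.125.
n = 6.125² + 3 = 37.52 + 3 = 40.5.
Round up.

n = 41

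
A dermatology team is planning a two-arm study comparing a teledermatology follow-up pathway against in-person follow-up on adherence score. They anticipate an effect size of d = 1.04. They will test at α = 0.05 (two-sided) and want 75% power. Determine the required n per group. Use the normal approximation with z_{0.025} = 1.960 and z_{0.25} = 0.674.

n = 13 per group

For two independent groups with equal n: n = 2·((z_{α/2} + z_β) / d)².
z_{α/2} + z_β = 1.960 + 0.674 = 2.634.
n = 2 × (2.634 / 1.04)² = 2 × 2.533² = 2 × 6.41 = 12.8.
Round up to the next whole participant.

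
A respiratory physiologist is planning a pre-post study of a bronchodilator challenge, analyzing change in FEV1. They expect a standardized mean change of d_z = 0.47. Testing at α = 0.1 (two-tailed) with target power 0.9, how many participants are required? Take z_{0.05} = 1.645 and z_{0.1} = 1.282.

n = 39 pairs

For a paired (one-sample on differences) test: n = ((z_{α/2} + z_β) / d)².
z_{α/2} + z_β = 1.645 + 1.282 = 2.927.
n = (2.927 / 0.47)² = 6.228² = 38.78.
Round up.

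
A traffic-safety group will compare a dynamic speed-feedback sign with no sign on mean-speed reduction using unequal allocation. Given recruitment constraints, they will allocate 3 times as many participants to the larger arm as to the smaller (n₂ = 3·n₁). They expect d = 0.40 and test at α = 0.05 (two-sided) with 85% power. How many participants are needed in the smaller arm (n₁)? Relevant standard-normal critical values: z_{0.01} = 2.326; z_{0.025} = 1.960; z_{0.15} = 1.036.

n₁ = 75

With allocation ratio k = n₂/n₁ = 3, Var(x̄₁−x̄₂) = σ²(1/n₁ + 1/(k·n₁)) = σ²·(k+1)/(k·n₁).
So n₁ = (1 + 1/k)·((z_{α/2} + z_β)/d)² = 1.333 × (2.996/0.40)².
n₁ = 1.333 × 56.10 = 74.8.
Round up: n₁ = 75, giving n₂ = 3 × 75 = 225.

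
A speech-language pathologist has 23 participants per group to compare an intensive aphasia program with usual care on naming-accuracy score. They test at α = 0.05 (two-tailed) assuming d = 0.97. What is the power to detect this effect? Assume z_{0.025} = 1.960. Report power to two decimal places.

power ≈ 0.91

For two equal groups, power = Φ(d·√(n/2) − z_{α/2}).
d·√(n/2) = 0.97 × √(23/2) = 0.97 × 3.391 = 3.289.
z_β = 3.289 − 1.960 = 1.329.
Power = Φ(1.329) = 0.908.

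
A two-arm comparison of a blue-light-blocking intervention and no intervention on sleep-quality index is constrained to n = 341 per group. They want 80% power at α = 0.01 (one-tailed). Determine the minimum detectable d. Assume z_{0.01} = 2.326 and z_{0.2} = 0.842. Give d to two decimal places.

For two independent groups of n = 341 each: d_min = (z_{α} + z_β)·√(2/n).
z-sum = 2.326 + 0.842 = 3.168.
d_min = 3.168 × √(2/341) = 3.168 × 0.0766 = 0.243.

d_min ≈ 0.24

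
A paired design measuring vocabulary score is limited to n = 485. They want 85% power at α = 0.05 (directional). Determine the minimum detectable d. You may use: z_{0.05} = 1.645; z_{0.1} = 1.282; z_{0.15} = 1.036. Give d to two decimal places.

d_min ≈ 0.12

For a single sample (or paired design) of n = 485: d_min = (z_{α} + z_β)/√n.
z-sum = 1.645 + 1.036 = 2.681.
d_min = 2.681 / √485 = 2.681 / 22.023 = 0.122.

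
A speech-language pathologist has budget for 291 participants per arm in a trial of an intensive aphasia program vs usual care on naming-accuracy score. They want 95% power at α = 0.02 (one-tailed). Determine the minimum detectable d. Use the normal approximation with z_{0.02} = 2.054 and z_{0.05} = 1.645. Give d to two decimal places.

d_min ≈ 0.31

For two independent groups of n = 291 each: d_min = (z_{α} + z_β)·√(2/n).
z-sum = 2.054 + 1.645 = 3.699.
d_min = 3.699 × √(2/291) = 3.699 × 0.0829 = 0.307.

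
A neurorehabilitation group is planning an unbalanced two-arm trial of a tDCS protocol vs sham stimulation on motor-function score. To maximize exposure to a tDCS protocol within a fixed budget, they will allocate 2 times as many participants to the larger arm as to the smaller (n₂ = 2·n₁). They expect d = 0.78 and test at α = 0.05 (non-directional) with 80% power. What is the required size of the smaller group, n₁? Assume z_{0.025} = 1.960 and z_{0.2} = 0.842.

n₁ = 20

With allocation ratio k = n₂/n₁ = 2, Var(x̄₁−x̄₂) = σ²(1/n₁ + 1/(k·n₁)) = σ²·(k+1)/(k·n₁).
So n₁ = (1 + 1/k)·((z_{α/2} + z_β)/d)² = 1.500 × (2.802/0.78)².
n₁ = 1.500 × 12.90 = 19.4.
Round up: n₁ = 20, giving n₂ = 2 × 20 = 40.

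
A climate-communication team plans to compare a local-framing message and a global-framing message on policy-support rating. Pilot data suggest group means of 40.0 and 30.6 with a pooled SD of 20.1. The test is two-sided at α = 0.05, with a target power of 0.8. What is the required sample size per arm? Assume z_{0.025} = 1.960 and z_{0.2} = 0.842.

n = 72 per group

Cohen's d = |M₁ − M₂| / SD_pooled = |40.0 − 30.6| / 20.1 = 9.4 / 20.1 = 0.468.
For two independent groups with equal n: n = 2·((z_{α/2} + z_β) / d)².
z_{α/2} + z_β = 1.960 + 0.842 = 2.802.
n = 2 × (2.802 / 0.468)² = 2 × 5.987² = 2 × 35.85 = 71.7.
Round up to the next whole participant.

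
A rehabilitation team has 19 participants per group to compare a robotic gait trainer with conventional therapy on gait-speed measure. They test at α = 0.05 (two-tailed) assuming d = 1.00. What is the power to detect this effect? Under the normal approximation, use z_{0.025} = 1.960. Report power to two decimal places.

For two equal groups, power = Φ(d·√(n/2) − z_{α/2}).
d·√(n/2) = 1.00 × √(19/2) = 1.00 × 3.082 = 3.082.
z_β = 3.082 − 1.960 = 1.122.
Power = Φ(1.122) = 0.869.

power ≈ 0.87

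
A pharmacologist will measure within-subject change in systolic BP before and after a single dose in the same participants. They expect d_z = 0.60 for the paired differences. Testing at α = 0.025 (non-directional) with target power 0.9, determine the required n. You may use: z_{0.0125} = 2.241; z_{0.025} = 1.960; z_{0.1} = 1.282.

For a paired (one-sample on differences) test: n = ((z_{α/2} + z_β) / d)².
z_{α/2} + z_β = 2.241 + 1.282 = 3.523.
n = (3.523 / 0.60)² = 5.872² = 34.48.
Round up.

n = 35 pairs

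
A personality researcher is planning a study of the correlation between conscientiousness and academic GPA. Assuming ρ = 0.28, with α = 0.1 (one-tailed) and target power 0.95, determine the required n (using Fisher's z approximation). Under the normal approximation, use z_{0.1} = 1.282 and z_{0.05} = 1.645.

n = 107

Fisher's z: C = ½·ln((1+r)/(1−r)) = ½·ln(1.7778) = 0.2877.
n = ((z_{α} + z_β)/C)² + 3.
(1.282 + 1.645) / 0.2877 = 2.927 / 0.2877 = 10.174.
n = 10.174² + 3 = 103.51 + 3 = 106.5.
Round up.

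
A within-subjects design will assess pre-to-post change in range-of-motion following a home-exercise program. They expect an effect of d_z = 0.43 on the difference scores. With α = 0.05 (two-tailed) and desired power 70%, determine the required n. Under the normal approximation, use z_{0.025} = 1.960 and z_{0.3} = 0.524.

n = 34 pairs

For a paired (one-sample on differences) test: n = ((z_{α/2} + z_β) / d)².
z_{α/2} + z_β = 1.960 + 0.524 = 2.484.
n = (2.484 / 0.43)² = 5.777² = 33.37.
Round up.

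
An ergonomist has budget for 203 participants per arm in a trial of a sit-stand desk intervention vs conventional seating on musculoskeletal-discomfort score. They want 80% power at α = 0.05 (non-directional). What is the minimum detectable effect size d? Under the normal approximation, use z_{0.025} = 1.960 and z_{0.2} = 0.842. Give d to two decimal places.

d_min ≈ 0.28

For two independent groups of n = 203 each: d_min = (z_{α/2} + z_β)·√(2/n).
z-sum = 1.960 + 0.842 = 2.802.
d_min = 2.802 × √(2/203) = 2.802 × 0.0993 = 0.278.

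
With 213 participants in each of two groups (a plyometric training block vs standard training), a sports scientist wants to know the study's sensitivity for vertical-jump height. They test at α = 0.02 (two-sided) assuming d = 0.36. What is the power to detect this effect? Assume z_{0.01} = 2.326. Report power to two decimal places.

power ≈ 0.92

For two equal groups, power = Φ(d·√(n/2) − z_{α/2}).
d·√(n/2) = 0.36 × √(213/2) = 0.36 × 10.320 = 3.715.
z_β = 3.715 − 2.326 = 1.389.
Power = Φ(1.389) = 0.918.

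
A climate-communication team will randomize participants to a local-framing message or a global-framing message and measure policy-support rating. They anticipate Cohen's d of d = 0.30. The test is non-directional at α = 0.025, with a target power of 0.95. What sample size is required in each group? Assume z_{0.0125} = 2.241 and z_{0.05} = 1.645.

n = 336 per group

For two independent groups with equal n: n = 2·((z_{α/2} + z_β) / d)².
z_{α/2} + z_β = 2.241 + 1.645 = 3.886.
n = 2 × (3.886 / 0.30)² = 2 × 12.953² = 2 × 167.79 = 335.6.
Round up to the next whole participant.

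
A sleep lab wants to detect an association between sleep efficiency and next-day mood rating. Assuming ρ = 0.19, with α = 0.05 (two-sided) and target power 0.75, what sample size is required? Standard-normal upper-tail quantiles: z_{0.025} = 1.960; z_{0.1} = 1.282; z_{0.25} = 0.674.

Fisher's z: C = ½·ln((1+r)/(1−r)) = ½·ln(1.4691) = 0.1923.
n = ((z_{α/2} + z_β)/C)² + 3.
(1.960 + 0.674) / 0.1923 = 2.634 / 0.1923 = 13.697.
n = 13.697² + 3 = 187.62 + 3 = 190.6.
Round up.

n = 191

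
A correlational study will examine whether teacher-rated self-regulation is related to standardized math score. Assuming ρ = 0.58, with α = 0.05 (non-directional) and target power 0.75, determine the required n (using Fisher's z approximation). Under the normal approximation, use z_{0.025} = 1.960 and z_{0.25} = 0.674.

n = 19

Fisher's z: C = ½·ln((1+r)/(1−r)) = ½·ln(3.7619) = 0.6625.
n = ((z_{α/2} + z_β)/C)² + 3.
(1.960 + 0.674) / 0.6625 = 2.634 / 0.6625 = 3.976.
n = 3.976² + 3 = 15.81 + 3 = 18.8.
Round up.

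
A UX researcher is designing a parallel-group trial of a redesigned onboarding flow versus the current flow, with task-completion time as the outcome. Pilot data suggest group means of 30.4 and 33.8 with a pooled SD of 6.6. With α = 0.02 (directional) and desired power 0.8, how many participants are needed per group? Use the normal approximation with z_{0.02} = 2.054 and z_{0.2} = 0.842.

Cohen's d = |M₁ − M₂| / SD_pooled = |30.4 − 33.8| / 6.6 = 3.4 / 6.6 = 0.515.
For two independent groups with equal n: n = 2·((z_{α} + z_β) / d)².
z_{α} + z_β = 2.054 + 0.842 = 2.896.
n = 2 × (2.896 / 0.515)² = 2 × 5.623² = 2 × 31.62 = 63.2.
Round up to the next whole participant.

n = 64 per group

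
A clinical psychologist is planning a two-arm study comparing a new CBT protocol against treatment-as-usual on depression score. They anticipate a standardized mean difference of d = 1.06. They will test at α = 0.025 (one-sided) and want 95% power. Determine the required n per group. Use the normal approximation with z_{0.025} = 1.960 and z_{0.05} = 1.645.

n = 24 per group

For two independent groups with equal n: n = 2·((z_{α} + z_β) / d)².
z_{α} + z_β = 1.960 + 1.645 = 3.605.
n = 2 × (3.605 / 1.06)² = 2 × 3.401² = 2 × 11.57 = 23.1.
Round up to the next whole participant.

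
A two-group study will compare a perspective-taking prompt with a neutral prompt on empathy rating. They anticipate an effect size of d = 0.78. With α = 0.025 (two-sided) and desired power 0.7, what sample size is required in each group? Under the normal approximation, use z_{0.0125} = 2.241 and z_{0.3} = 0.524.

For two independent groups with equal n: n = 2·((z_{α/2} + z_β) / d)².
z_{α/2} + z_β = 2.241 + 0.524 = 2.765.
n = 2 × (2.765 / 0.78)² = 2 × 3.545² = 2 × 12.57 = 25.1.
Round up to the next whole participant.

n = 26 per group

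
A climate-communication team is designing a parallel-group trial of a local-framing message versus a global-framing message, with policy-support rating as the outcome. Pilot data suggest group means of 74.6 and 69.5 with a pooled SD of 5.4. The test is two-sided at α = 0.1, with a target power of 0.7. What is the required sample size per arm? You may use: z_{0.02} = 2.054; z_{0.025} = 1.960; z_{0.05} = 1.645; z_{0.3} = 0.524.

n = 11 per group

Cohen's d = |M₁ − M₂| / SD_pooled = |74.6 − 69.5| / 5.4 = 5.1 / 5.4 = 0.944.
For two independent groups with equal n: n = 2·((z_{α/2} + z_β) / d)².
z_{α/2} + z_β = 1.645 + 0.524 = 2.169.
n = 2 × (2.169 / 0.944)² = 2 × 2.298² = 2 × 5.28 = 10.6.
Round up to the next whole participant.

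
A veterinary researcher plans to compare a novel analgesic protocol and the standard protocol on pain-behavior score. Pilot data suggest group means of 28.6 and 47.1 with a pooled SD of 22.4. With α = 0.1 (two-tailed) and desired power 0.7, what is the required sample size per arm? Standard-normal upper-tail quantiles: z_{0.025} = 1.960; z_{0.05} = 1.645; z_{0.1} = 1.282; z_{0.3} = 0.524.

n = 14 per group

Cohen's d = |M₁ − M₂| / SD_pooled = |28.6 − 47.1| / 22.4 = 18.5 / 22.4 = 0.826.
For two independent groups with equal n: n = 2·((z_{α/2} + z_β) / d)².
z_{α/2} + z_β = 1.645 + 0.524 = 2.169.
n = 2 × (2.169 / 0.826)² = 2 × 2.626² = 2 × 6.90 = 13.8.
Round up to the next whole participant.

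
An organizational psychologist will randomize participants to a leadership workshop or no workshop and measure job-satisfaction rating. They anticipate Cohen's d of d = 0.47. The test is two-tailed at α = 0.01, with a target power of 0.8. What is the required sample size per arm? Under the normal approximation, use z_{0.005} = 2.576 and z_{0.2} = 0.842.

n = 106 per group

For two independent groups with equal n: n = 2·((z_{α/2} + z_β) / d)².
z_{α/2} + z_β = 2.576 + 0.842 = 3.418.
n = 2 × (3.418 / 0.47)² = 2 × 7.272² = 2 × 52.89 = 105.8.
Round up to the next whole participant.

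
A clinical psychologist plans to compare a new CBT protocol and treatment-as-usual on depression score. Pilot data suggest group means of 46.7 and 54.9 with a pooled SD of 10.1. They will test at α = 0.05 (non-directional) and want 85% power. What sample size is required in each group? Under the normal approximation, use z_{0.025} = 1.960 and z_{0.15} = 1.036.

n = 28 per group

Cohen's d = |M₁ − M₂| / SD_pooled = |46.7 − 54.9| / 10.1 = 8.2 / 10.1 = 0.812.
For two independent groups with equal n: n = 2·((z_{α/2} + z_β) / d)².
z_{α/2} + z_β = 1.960 + 1.036 = 2.996.
n = 2 × (2.996 / 0.812)² = 2 × 3.690² = 2 × 13.61 = 27.2.
Round up to the next whole participant.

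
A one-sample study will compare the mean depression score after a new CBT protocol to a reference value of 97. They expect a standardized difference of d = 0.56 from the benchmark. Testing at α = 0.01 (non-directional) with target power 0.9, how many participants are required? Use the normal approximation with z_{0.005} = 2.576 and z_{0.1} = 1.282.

For a one-sample test: n = ((z_{α/2} + z_β) / d)².
z_{α/2} + z_β = 2.576 + 1.282 = 3.858.
n = (3.858 / 0.56)² = 6.889² = 47.46.
Round up.

n = 48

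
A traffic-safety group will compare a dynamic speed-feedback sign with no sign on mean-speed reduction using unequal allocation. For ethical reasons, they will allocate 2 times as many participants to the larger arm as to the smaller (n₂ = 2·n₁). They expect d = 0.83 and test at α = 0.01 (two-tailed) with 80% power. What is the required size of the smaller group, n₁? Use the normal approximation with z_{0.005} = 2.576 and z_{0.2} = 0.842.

n₁ = 26

With allocation ratio k = n₂/n₁ = 2, Var(x̄₁−x̄₂) = σ²(1/n₁ + 1/(k·n₁)) = σ²·(k+1)/(k·n₁).
So n₁ = (1 + 1/k)·((z_{α/2} + z_β)/d)² = 1.500 × (3.418/0.83)².
n₁ = 1.500 × 16.96 = 25.4.
Round up: n₁ = 26, giving n₂ = 2 × 26 = 52.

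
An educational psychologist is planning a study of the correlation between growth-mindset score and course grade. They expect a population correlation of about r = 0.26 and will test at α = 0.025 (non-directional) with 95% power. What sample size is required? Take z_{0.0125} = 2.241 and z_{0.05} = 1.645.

n = 217

Fisher's z: C = ½·ln((1+r)/(1−r)) = ½·ln(1.7027) = 0.2661.
n = ((z_{α/2} + z_β)/C)² + 3.
(2.241 + 1.645) / 0.2661 = 3.886 / 0.2661 = 14.604.
n = 14.604² + 3 = 213.26 + 3 = 216.3.
Round up.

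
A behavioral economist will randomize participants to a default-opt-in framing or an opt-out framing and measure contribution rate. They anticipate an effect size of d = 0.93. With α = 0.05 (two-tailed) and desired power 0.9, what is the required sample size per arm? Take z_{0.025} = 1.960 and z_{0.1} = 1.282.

n = 25 per group

For two independent groups with equal n: n = 2·((z_{α/2} + z_β) / d)².
z_{α/2} + z_β = 1.960 + 1.282 = 3.242.
n = 2 × (3.242 / 0.93)² = 2 × 3.486² = 2 × 12.15 = 24.3.
Round up to the next whole participant.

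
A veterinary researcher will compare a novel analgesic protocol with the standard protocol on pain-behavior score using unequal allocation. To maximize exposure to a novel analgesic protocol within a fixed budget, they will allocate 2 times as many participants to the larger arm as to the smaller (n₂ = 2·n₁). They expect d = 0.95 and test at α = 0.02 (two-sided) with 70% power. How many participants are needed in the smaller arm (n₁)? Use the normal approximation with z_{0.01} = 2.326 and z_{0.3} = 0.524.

n₁ = 14

With allocation ratio k = n₂/n₁ = 2, Var(x̄₁−x̄₂) = σ²(1/n₁ + 1/(k·n₁)) = σ²·(k+1)/(k·n₁).
So n₁ = (1 + 1/k)·((z_{α/2} + z_β)/d)² = 1.500 × (2.850/0.95)².
n₁ = 1.500 × 9.00 = 13.5.
Round up: n₁ = 14, giving n₂ = 2 × 14 = 28.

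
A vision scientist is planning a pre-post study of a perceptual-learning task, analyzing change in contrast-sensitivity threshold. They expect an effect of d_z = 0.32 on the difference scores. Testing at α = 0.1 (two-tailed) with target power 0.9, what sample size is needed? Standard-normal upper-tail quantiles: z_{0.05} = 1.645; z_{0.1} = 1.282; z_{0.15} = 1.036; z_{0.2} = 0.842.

n = 84 pairs

For a paired (one-sample on differences) test: n = ((z_{α/2} + z_β) / d)².
z_{α/2} + z_β = 1.645 + 1.282 = 2.927.
n = (2.927 / 0.32)² = 9.147² = 83.67.
Round up.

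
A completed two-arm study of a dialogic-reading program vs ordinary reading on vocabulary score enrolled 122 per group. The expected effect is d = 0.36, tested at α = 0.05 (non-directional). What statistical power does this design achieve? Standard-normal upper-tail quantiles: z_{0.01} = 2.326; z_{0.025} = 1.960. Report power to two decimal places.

power ≈ 0.80

For two equal groups, power = Φ(d·√(n/2) − z_{α/2}).
d·√(n/2) = 0.36 × √(122/2) = 0.36 × 7.810 = 2.812.
z_β = 2.812 − 1.960 = 0.852.
Power = Φ(0.852) = 0.803.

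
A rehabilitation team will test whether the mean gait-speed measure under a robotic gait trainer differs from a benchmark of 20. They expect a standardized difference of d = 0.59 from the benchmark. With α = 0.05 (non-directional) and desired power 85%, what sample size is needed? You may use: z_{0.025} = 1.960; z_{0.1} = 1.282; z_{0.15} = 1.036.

n = 26

For a one-sample test: n = ((z_{α/2} + z_β) / d)².
z_{α/2} + z_β = 1.960 + 1.036 = 2.996.
n = (2.996 / 0.59)² = 5.078² = 25.79.
Round up.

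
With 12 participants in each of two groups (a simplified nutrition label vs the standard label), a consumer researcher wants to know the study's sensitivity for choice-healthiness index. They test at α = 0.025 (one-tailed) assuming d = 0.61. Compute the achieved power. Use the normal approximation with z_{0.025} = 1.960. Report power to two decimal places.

For two equal groups, power = Φ(d·√(n/2) − z_{α}).
d·√(n/2) = 0.61 × √(12/2) = 0.61 × 2.449 = 1.494.
z_β = 1.494 − 1.960 = -0.466.
Power = Φ(-0.466) = 0.321.

power ≈ 0.32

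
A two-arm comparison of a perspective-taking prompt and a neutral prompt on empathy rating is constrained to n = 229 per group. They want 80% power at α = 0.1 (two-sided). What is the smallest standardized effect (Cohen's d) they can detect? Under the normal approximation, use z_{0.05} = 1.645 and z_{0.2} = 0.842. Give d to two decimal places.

For two independent groups of n = 229 each: d_min = (z_{α/2} + z_β)·√(2/n).
z-sum = 1.645 + 0.842 = 2.487.
d_min = 2.487 × √(2/229) = 2.487 × 0.0935 = 0.232.

d_min ≈ 0.23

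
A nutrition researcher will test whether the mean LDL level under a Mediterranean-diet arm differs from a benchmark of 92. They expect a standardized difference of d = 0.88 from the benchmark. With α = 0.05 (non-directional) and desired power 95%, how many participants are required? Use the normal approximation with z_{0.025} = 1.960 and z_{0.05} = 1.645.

n = 17

For a one-sample test: n = ((z_{α/2} + z_β) / d)².
z_{α/2} + z_β = 1.960 + 1.645 = 3.605.
n = (3.605 / 0.88)² = 4.097² = 16.78.
Round up.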